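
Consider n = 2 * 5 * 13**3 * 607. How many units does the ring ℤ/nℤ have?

φ(13335790) = 13335790 · (1 − 1/2) · (1 − 1/5) · (1 − 1/13) · (1 − 1/607)
       = 13335790 · 29088/78910 = 4915872.

4915872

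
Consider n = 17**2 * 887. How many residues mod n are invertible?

φ(17^2) = 17^1·(17−1) = 17·16 = 272.
φ(887) = 887 − 1 = 886.
Multiply: 272 · 886 = 240992.

240992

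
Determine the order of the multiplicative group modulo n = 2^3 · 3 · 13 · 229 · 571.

φ(40796808) = 40796808 · (1 − 1/2) · (1 − 1/3) · (1 − 1/13) · (1 − 1/229) · (1 − 1/571)
       = 40796808 · 3119040/10199202 = 12476160.

12476160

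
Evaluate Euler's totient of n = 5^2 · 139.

φ(5^2) = 5^2 − 5^1 = 25 − 5 = 20.
φ(139) = 139 − 1 = 138.
Since φ is multiplicative, φ(3475) = 20 · 138 = 2760.

2760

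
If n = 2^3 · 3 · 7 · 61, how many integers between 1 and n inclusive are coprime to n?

2880

φ(10248) = 10248 · (1 − 1/2) · (1 − 1/3) · (1 − 1/7) · (1 − 1/61)
       = 10248 · 720/2562 = 2880.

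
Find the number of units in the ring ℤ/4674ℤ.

1440

Factor 4674: 4674 = 2 * 3 * 19 * 41.
φ(2) = 2 − 1 = 1.
φ(3) = 3 − 1 = 2.
φ(19) = 19 − 1 = 18.
φ(41) = 41 − 1 = 40.
φ(4674) = 1 × 2 × 18 × 40 = 1440.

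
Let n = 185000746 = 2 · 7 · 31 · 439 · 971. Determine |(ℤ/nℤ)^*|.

76474800

φ(2) = 2 − 1 = 1.
φ(7) = 7 − 1 = 6.
φ(31) = 31 − 1 = 30.
φ(439) = 439 − 1 = 438.
φ(971) = 971 − 1 = 970.
Since φ is multiplicative, φ(185000746) = 1 · 6 · 30 · 438 · 970 = 76474800.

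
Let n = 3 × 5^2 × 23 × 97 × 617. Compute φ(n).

φ(3) = 3 − 1 = 2.
φ(5^2) = 5^2 − 5^1 = 25 − 5 = 20.
φ(23) = 23 − 1 = 22.
φ(97) = 97 − 1 = 96.
φ(617) = 617 − 1 = 616.
Since φ is multiplicative, φ(103239525) = 2 · 20 · 22 · 96 · 616 = 52039680.

52039680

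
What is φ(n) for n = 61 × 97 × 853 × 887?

φ(4476867287) = 4476867287 · (1 − 1/61) · (1 − 1/97) · (1 − 1/853) · (1 − 1/887)
       = 4476867287 · 4348062720/4476867287 = 4348062720.

4348062720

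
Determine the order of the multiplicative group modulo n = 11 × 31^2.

9300

φ(10571) = 10571 · (1 − 1/11) · (1 − 1/31)
       = 10571 · 300/341 = 9300.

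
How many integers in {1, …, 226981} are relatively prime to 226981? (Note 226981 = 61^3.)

φ(226981) = 226981 · (1 − 1/61)
       = 226981 · 60/61 = 223260.

223260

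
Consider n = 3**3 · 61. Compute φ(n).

1080

φ(3^3) = 3^3 − 3^2 = 27 − 9 = 18.
φ(61) = 61 − 1 = 60.
Since φ is multiplicative, φ(1647) = 18 · 60 = 1080.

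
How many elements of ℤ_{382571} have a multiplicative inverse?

302400

First factor: 382571 = 7 · 31 · 41 · 43.
φ(7) = 7 − 1 = 6.
φ(31) = 31 − 1 = 30.
φ(41) = 41 − 1 = 40.
φ(43) = 43 − 1 = 42.
Multiply: 6 · 30 · 40 · 42 = 302400.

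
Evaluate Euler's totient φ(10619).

8640

Prime factorization: 10619 = 7 · 37 · 41.
φ(10619) = 10619 · (1 − 1/7) · (1 − 1/37) · (1 − 1/41)
       = 10619 · 8640/10619 = 8640.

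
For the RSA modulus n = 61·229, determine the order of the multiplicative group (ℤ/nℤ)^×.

φ(61) = 61 − 1 = 60.
φ(229) = 229 − 1 = 228.
Multiply: 60 · 228 = 13680.

13680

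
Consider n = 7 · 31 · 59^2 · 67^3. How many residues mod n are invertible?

182492933040

φ(7) = 7 − 1 = 6.
φ(31) = 31 − 1 = 30.
φ(59^2) = 59^2 − 59^1 = 3481 − 59 = 3422.
φ(67^3) = 67^2·(67−1) = 4489·66 = 296274.
Since φ is multiplicative, φ(227189452651) = 6 · 30 · 3422 · 296274 = 182492933040.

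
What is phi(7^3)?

φ(7^3) = 7^2·(7−1) = 49·6 = 294.

294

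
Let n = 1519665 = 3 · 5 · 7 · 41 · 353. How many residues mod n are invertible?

675840

φ(1519665) = 1519665 · (1 − 1/3) · (1 − 1/5) · (1 − 1/7) · (1 − 1/41) · (1 − 1/353)
       = 1519665 · 675840/1519665 = 675840.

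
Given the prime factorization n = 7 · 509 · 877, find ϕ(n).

2670048

φ(7) = 7 − 1 = 6.
φ(509) = 509 − 1 = 508.
φ(877) = 877 − 1 = 876.
Multiply: 6 · 508 · 876 = 2670048.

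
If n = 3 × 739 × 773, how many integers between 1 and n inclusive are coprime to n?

1139472

φ(1713741) = 1713741 · (1 − 1/3) · (1 − 1/739) · (1 − 1/773)
       = 1713741 · 1139472/1713741 = 1139472.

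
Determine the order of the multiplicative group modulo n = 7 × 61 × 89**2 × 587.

φ(7) = 7 − 1 = 6.
φ(61) = 61 − 1 = 60.
φ(89^2) = 89^1·(89−1) = 89·88 = 7832.
φ(587) = 587 − 1 = 586.
φ(1985390729) = 6 × 60 × 7832 × 586 = 1652238720.

1652238720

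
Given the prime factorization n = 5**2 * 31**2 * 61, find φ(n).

1116000

φ(1465525) = 1465525 · (1 − 1/5) · (1 − 1/31) · (1 − 1/61)
       = 1465525 · 7200/9455 = 1116000.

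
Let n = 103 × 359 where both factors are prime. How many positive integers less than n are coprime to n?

φ(pq) = (p−1)(q−1) = 102 · 358 = 36516.

36516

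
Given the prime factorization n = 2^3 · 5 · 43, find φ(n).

672

φ(1720) = 1720 · (1 − 1/2) · (1 − 1/5) · (1 − 1/43)
       = 1720 · 168/430 = 672.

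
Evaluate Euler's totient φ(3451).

2688

Prime factorization: 3451 = 7 · 17 · 29.
φ(3451) = 3451 · (1 − 1/7) · (1 − 1/17) · (1 − 1/29)
       = 3451 · 2688/3451 = 2688.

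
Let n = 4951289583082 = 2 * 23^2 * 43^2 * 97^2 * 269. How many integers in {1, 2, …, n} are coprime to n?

2280583742976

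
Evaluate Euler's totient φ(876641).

Factor 876641: 876641 = 19 * 29 * 37 * 43.
φ(19) = 19 − 1 = 18.
φ(29) = 29 − 1 = 28.
φ(37) = 37 − 1 = 36.
φ(43) = 43 − 1 = 42.
Multiply: 18 · 28 · 36 · 42 = 762048.

762048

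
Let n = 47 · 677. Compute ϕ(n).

φ(47) = 47 − 1 = 46.
φ(677) = 677 − 1 = 676.
φ(31819) = 46 × 676 = 31096.

31096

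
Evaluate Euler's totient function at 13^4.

26364

φ(13^4) = 13^4 − 13^3 = 28561 − 2197 = 26364.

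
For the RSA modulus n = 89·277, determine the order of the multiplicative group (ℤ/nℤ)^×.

φ(pq) = (p−1)(q−1) = 88 · 276 = 24288.

24288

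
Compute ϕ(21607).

19200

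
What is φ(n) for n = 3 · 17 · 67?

2112

φ(3) = 3 − 1 = 2.
φ(17) = 17 − 1 = 16.
φ(67) = 67 − 1 = 66.
Since φ is multiplicative, φ(3417) = 2 · 16 · 66 = 2112.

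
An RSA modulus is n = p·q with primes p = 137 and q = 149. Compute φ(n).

20128

φ(pq) = (p−1)(q−1) = 136 · 148 = 20128.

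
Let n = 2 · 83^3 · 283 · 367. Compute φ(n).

58304252376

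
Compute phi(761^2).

φ(761^2) = 761^1·(761−1) = 761·760 = 578360.

578360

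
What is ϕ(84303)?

48384

Factor 84303: 84303 = 3**2 * 17 * 19 * 29.
φ(3^2) = 3^2 − 3^1 = 9 − 3 = 6.
φ(17) = 17 − 1 = 16.
φ(19) = 19 − 1 = 18.
φ(29) = 29 − 1 = 28.
Since φ is multiplicative, φ(84303) = 6 · 16 · 18 · 28 = 48384.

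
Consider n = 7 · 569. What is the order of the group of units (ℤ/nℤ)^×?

3408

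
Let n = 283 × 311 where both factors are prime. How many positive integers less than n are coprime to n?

87420

φ(n) = (p − 1)(q − 1) = (283−1)(311−1) = 282·310 = 87420.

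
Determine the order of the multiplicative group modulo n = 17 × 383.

φ(17) = 17 − 1 = 16.
φ(383) = 383 − 1 = 382.
φ(6511) = 16 × 382 = 6112.

6112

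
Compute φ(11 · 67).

φ(737) = 737 · (1 − 1/11) · (1 − 1/67)
       = 737 · 660/737 = 660.

660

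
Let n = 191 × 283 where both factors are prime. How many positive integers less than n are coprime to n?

53580

For distinct primes, φ(pq) = (p−1)(q−1) = 190 × 282 = 53580.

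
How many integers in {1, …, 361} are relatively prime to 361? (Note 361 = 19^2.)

342

φ(361) = 361 · (1 − 1/19)
       = 361 · 18/19 = 342.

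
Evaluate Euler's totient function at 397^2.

φ(157609) = 157609 · (1 − 1/397)
       = 157609 · 396/397 = 157212.

157212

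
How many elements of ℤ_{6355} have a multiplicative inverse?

4800

Prime factorization: 6355 = 5 × 31 × 41.
φ(6355) = 6355 · (1 − 1/5) · (1 − 1/31) · (1 − 1/41)
       = 6355 · 4800/6355 = 4800.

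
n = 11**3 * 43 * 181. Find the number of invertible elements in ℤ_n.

φ(11^3) = 11^3 − 11^2 = 1331 − 121 = 1210.
φ(43) = 43 − 1 = 42.
φ(181) = 181 − 1 = 180.
Multiply: 1210 · 42 · 180 = 9147600.

9147600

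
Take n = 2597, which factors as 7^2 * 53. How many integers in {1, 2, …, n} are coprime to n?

2184

φ(7^2) = 7^1·(7−1) = 7·6 = 42.
φ(53) = 53 − 1 = 52.
φ(2597) = 42 × 52 = 2184.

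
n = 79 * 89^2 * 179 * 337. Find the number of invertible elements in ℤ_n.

36536467968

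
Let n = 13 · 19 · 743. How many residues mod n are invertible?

φ(183521) = 183521 · (1 − 1/13) · (1 − 1/19) · (1 − 1/743)
       = 183521 · 160272/183521 = 160272.

160272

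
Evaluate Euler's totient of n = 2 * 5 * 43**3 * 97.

φ(2) = 2 − 1 = 1.
φ(5) = 5 − 1 = 4.
φ(43^3) = 43^3 − 43^2 = 79507 − 1849 = 77658.
φ(97) = 97 − 1 = 96.
Since φ is multiplicative, φ(77121790) = 1 · 4 · 77658 · 96 = 29820672.

29820672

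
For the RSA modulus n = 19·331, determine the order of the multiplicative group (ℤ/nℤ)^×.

For distinct primes, φ(pq) = (p−1)(q−1) = 18 × 330 = 5940.

5940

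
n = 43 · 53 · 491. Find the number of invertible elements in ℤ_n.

φ(43) = 43 − 1 = 42.
φ(53) = 53 − 1 = 52.
φ(491) = 491 − 1 = 490.
φ(1118989) = 42 × 52 × 490 = 1070160.

1070160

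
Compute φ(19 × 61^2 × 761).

50068800

φ(53801939) = 53801939 · (1 − 1/19) · (1 − 1/61) · (1 − 1/761)
       = 53801939 · 820800/881999 = 50068800.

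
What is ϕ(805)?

528

805 = 5 · 7 · 23.
φ(5) = 5 − 1 = 4.
φ(7) = 7 − 1 = 6.
φ(23) = 23 − 1 = 22.
Since φ is multiplicative, φ(805) = 4 · 6 · 22 = 528.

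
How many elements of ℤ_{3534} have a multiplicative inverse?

1080

Factor 3534: 3534 = 2 × 3 × 19 × 31.
φ(3534) = 3534 · (1 − 1/2) · (1 − 1/3) · (1 − 1/19) · (1 − 1/31)
       = 3534 · 1080/3534 = 1080.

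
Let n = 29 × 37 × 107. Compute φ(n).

106848

φ(114811) = 114811 · (1 − 1/29) · (1 − 1/37) · (1 − 1/107)
       = 114811 · 106848/114811 = 106848.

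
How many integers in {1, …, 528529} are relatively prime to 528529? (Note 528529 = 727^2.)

527802

φ(528529) = 528529 · (1 − 1/727)
       = 528529 · 726/727 = 527802.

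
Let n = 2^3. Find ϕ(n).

4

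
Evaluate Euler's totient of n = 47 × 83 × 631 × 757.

φ(1863378967) = 1863378967 · (1 − 1/47) · (1 − 1/83) · (1 − 1/631) · (1 − 1/757)
       = 1863378967 · 1796528160/1863378967 = 1796528160.

1796528160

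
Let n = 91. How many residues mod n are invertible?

First factor: 91 = 7 · 13.
φ(91) = 91 · (1 − 1/7) · (1 − 1/13)
       = 91 · 72/91 = 72.

72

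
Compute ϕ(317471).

226800

317471 = 7^2 · 11 · 19 · 31.
φ(7^2) = 7^1·(7−1) = 7·6 = 42.
φ(11) = 11 − 1 = 10.
φ(19) = 19 − 1 = 18.
φ(31) = 31 − 1 = 30.
φ(317471) = 42 × 10 × 18 × 30 = 226800.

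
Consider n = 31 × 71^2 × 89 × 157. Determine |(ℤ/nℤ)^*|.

φ(31) = 31 − 1 = 30.
φ(71^2) = 71^2 − 71^1 = 5041 − 71 = 4970.
φ(89) = 89 − 1 = 88.
φ(157) = 157 − 1 = 156.
φ(2183574683) = 30 × 4970 × 88 × 156 = 2046844800.

2046844800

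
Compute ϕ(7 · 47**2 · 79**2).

79933464

φ(7) = 7 − 1 = 6.
φ(47^2) = 47^2 − 47^1 = 2209 − 47 = 2162.
φ(79^2) = 79^1·(79−1) = 79·78 = 6162.
Since φ is multiplicative, φ(96504583) = 6 · 2162 · 6162 = 79933464.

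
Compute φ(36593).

33264

36593 = 23 · 37 · 43.
φ(36593) = 36593 · (1 − 1/23) · (1 − 1/37) · (1 − 1/43)
       = 36593 · 33264/36593 = 33264.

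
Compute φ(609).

336

609 = 3 · 7 · 29.
φ(609) = 609 · (1 − 1/3) · (1 − 1/7) · (1 − 1/29)
       = 609 · 336/609 = 336.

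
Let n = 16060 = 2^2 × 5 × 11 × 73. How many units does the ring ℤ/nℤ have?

5760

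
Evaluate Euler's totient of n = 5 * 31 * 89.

φ(13795) = 13795 · (1 − 1/5) · (1 − 1/31) · (1 − 1/89)
       = 13795 · 10560/13795 = 10560.

10560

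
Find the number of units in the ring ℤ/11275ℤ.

8000

11275 = 5^2 * 11 * 41.
φ(11275) = 11275 · (1 − 1/5) · (1 − 1/11) · (1 − 1/41)
       = 11275 · 1600/2255 = 8000.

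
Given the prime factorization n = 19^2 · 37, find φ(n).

φ(13357) = 13357 · (1 − 1/19) · (1 − 1/37)
       = 13357 · 648/703 = 12312.

12312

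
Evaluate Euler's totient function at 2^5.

φ(2^5) = 2^5 − 2^4 = 32 − 16 = 16.

16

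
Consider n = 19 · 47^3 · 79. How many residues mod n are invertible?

φ(19) = 19 − 1 = 18.
φ(47^3) = 47^3 − 47^2 = 103823 − 2209 = 101614.
φ(79) = 79 − 1 = 78.
Multiply: 18 · 101614 · 78 = 142666056.

142666056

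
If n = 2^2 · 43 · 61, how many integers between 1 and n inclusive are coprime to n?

φ(10492) = 10492 · (1 − 1/2) · (1 − 1/43) · (1 − 1/61)
       = 10492 · 2520/5246 = 5040.

5040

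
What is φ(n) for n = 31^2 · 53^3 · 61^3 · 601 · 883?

16049769044662080000

φ(31^2) = 31^2 − 31^1 = 961 − 31 = 930.
φ(53^3) = 53^3 − 53^2 = 148877 − 2809 = 146068.
φ(61^3) = 61^3 − 61^2 = 226981 − 3721 = 223260.
φ(601) = 601 − 1 = 600.
φ(883) = 883 − 1 = 882.
φ(17233586846952154331) = 930 × 146068 × 223260 × 600 × 882 = 16049769044662080000.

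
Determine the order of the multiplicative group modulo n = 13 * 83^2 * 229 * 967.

17988094656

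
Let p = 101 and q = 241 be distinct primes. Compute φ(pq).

24000

φ(n) = (p − 1)(q − 1) = (101−1)(241−1) = 100·240 = 24000.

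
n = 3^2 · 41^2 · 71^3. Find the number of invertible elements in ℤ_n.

3472240800

φ(3^2) = 3^2 − 3^1 = 9 − 3 = 6.
φ(41^2) = 41^2 − 41^1 = 1681 − 41 = 1640.
φ(71^3) = 71^2·(71−1) = 5041·70 = 352870.
Multiply: 6 · 1640 · 352870 = 3472240800.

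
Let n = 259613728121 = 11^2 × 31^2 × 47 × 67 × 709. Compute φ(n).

φ(11^2) = 11^2 − 11^1 = 121 − 11 = 110.
φ(31^2) = 31^1·(31−1) = 31·30 = 930.
φ(47) = 47 − 1 = 46.
φ(67) = 67 − 1 = 66.
φ(709) = 709 − 1 = 708.
Multiply: 110 · 930 · 46 · 66 · 708 = 219892622400.

219892622400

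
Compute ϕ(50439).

50439 = 3 * 17 * 23 * 43.
φ(50439) = 50439 · (1 − 1/3) · (1 − 1/17) · (1 − 1/23) · (1 − 1/43)
       = 50439 · 29568/50439 = 29568.

29568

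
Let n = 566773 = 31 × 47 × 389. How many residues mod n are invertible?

535440

φ(566773) = 566773 · (1 − 1/31) · (1 − 1/47) · (1 − 1/389)
       = 566773 · 535440/566773 = 535440.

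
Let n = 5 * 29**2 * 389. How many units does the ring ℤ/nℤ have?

1260224

φ(5) = 5 − 1 = 4.
φ(29^2) = 29^2 − 29^1 = 841 − 29 = 812.
φ(389) = 389 − 1 = 388.
φ(1635745) = 4 × 812 × 388 = 1260224.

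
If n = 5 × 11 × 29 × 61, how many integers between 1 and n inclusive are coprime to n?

φ(5) = 5 − 1 = 4.
φ(11) = 11 − 1 = 10.
φ(29) = 29 − 1 = 28.
φ(61) = 61 − 1 = 60.
Multiply: 4 · 10 · 28 · 60 = 67200.

67200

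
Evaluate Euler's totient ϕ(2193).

2193 = 3 · 17 · 43.
φ(3) = 3 − 1 = 2.
φ(17) = 17 − 1 = 16.
φ(43) = 43 − 1 = 42.
φ(2193) = 2 × 16 × 42 = 1344.

1344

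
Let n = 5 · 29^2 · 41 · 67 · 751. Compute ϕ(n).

φ(8674902385) = 8674902385 · (1 − 1/5) · (1 − 1/29) · (1 − 1/41) · (1 − 1/67) · (1 − 1/751)
       = 8674902385 · 221760000/299134565 = 6431040000.

6431040000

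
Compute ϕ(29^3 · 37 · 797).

φ(719207221) = 719207221 · (1 − 1/29) · (1 − 1/37) · (1 − 1/797)
       = 719207221 · 802368/855181 = 674791488.

674791488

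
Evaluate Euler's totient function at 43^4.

3339294

φ(3418801) = 3418801 · (1 − 1/43)
       = 3418801 · 42/43 = 3339294.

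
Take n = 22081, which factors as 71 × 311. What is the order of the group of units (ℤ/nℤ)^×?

21700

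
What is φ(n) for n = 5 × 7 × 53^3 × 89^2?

φ(41273915095) = 41273915095 · (1 − 1/5) · (1 − 1/7) · (1 − 1/53) · (1 − 1/89)
       = 41273915095 · 109824/165095 = 27456109824.

27456109824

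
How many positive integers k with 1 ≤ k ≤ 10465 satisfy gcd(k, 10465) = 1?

6336

10465 = 5 · 7 · 13 · 23.
φ(10465) = 10465 · (1 − 1/5) · (1 − 1/7) · (1 − 1/13) · (1 − 1/23)
       = 10465 · 6336/10465 = 6336.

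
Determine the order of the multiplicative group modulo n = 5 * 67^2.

17688

φ(22445) = 22445 · (1 − 1/5) · (1 − 1/67)
       = 22445 · 264/335 = 17688.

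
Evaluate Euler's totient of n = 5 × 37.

144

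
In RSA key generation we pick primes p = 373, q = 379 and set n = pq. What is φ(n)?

φ(pq) = (p−1)(q−1) = 372 · 378 = 140616.

140616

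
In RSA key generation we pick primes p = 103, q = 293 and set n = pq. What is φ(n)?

29784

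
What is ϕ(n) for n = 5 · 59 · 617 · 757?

φ(5) = 5 − 1 = 4.
φ(59) = 59 − 1 = 58.
φ(617) = 617 − 1 = 616.
φ(757) = 757 − 1 = 756.
φ(137785355) = 4 × 58 × 616 × 756 = 108041472.

108041472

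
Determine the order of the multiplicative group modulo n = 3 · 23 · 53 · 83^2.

φ(3) = 3 − 1 = 2.
φ(23) = 23 − 1 = 22.
φ(53) = 53 − 1 = 52.
φ(83^2) = 83^1·(83−1) = 83·82 = 6806.
Since φ is multiplicative, φ(25193073) = 2 · 22 · 52 · 6806 = 15572128.

15572128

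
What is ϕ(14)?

6

Prime factorization: 14 = 2 · 7.
φ(2) = 2 − 1 = 1.
φ(7) = 7 − 1 = 6.
Multiply: 1 · 6 = 6.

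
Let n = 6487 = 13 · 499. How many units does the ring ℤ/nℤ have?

5976

φ(13) = 13 − 1 = 12.
φ(499) = 499 − 1 = 498.
Multiply: 12 · 498 = 5976.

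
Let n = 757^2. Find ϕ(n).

572292

φ(573049) = 573049 · (1 − 1/757)
       = 573049 · 756/757 = 572292.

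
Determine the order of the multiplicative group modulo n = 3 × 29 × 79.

φ(6873) = 6873 · (1 − 1/3) · (1 − 1/29) · (1 − 1/79)
       = 6873 · 4368/6873 = 4368.

4368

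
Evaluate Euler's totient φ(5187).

Prime factorization: 5187 = 3 · 7 · 13 · 19.
φ(3) = 3 − 1 = 2.
φ(7) = 7 − 1 = 6.
φ(13) = 13 − 1 = 12.
φ(19) = 19 − 1 = 18.
Since φ is multiplicative, φ(5187) = 2 · 6 · 12 · 18 = 2592.

2592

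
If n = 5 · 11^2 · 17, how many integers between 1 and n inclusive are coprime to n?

7040

φ(5) = 5 − 1 = 4.
φ(11^2) = 11^1·(11−1) = 11·10 = 110.
φ(17) = 17 − 1 = 16.
φ(10285) = 4 × 110 × 16 = 7040.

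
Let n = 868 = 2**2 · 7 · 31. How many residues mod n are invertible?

φ(2^2) = 2^1·(2−1) = 2·1 = 2.
φ(7) = 7 − 1 = 6.
φ(31) = 31 − 1 = 30.
Multiply: 2 · 6 · 30 = 360.

360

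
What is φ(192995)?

135520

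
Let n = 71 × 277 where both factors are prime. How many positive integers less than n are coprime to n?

For distinct primes, φ(pq) = (p−1)(q−1) = 70 × 276 = 19320.

19320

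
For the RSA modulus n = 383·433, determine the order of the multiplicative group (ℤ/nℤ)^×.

165024

φ(n) = (p − 1)(q − 1) = (383−1)(433−1) = 382·432 = 165024.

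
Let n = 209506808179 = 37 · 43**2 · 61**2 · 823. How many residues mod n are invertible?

φ(37) = 37 − 1 = 36.
φ(43^2) = 43^2 − 43^1 = 1849 − 43 = 1806.
φ(61^2) = 61^2 − 61^1 = 3721 − 61 = 3660.
φ(823) = 823 − 1 = 822.
Multiply: 36 · 1806 · 3660 · 822 = 195601936320.

195601936320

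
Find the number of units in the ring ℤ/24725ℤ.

First factor: 24725 = 5^2 × 23 × 43.
φ(5^2) = 5^1·(5−1) = 5·4 = 20.
φ(23) = 23 − 1 = 22.
φ(43) = 43 − 1 = 42.
Multiply: 20 · 22 · 42 = 18480.

18480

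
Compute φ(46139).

Prime factorization: 46139 = 29 · 37 · 43.
φ(29) = 29 − 1 = 28.
φ(37) = 37 − 1 = 36.
φ(43) = 43 − 1 = 42.
φ(46139) = 28 × 36 × 42 = 42336.

42336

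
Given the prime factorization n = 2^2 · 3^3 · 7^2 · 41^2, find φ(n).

2479680

φ(2^2) = 2^2 − 2^1 = 4 − 2 = 2.
φ(3^3) = 3^2·(3−1) = 9·2 = 18.
φ(7^2) = 7^1·(7−1) = 7·6 = 42.
φ(41^2) = 41^2 − 41^1 = 1681 − 41 = 1640.
Multiply: 2 · 18 · 42 · 1640 = 2479680.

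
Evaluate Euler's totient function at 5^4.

φ(5^4) = 5^4 − 5^3 = 625 − 125 = 500.

500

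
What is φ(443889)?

First factor: 443889 = 3^2 * 31 * 37 * 43.
φ(3^2) = 3^1·(3−1) = 3·2 = 6.
φ(31) = 31 − 1 = 30.
φ(37) = 37 − 1 = 36.
φ(43) = 43 − 1 = 42.
Multiply: 6 · 30 · 36 · 42 = 272160.

272160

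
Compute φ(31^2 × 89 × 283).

φ(24204707) = 24204707 · (1 − 1/31) · (1 − 1/89) · (1 − 1/283)
       = 24204707 · 744480/780797 = 23078880.

23078880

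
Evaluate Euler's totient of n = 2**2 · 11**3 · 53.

125840

φ(282172) = 282172 · (1 − 1/2) · (1 − 1/11) · (1 − 1/53)
       = 282172 · 520/1166 = 125840.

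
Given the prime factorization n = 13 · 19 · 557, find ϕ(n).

φ(137579) = 137579 · (1 − 1/13) · (1 − 1/19) · (1 − 1/557)
       = 137579 · 120096/137579 = 120096.

120096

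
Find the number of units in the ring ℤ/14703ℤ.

First factor: 14703 = 3 * 13**2 * 29.
φ(3) = 3 − 1 = 2.
φ(13^2) = 13^1·(13−1) = 13·12 = 156.
φ(29) = 29 − 1 = 28.
Multiply: 2 · 156 · 28 = 8736.

8736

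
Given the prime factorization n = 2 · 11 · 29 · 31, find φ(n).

8400

φ(19778) = 19778 · (1 − 1/2) · (1 − 1/11) · (1 − 1/29) · (1 − 1/31)
       = 19778 · 8400/19778 = 8400.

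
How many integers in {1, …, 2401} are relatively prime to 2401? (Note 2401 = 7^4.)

2058

φ(7^4) = 7^3·(7−1) = 343·6 = 2058.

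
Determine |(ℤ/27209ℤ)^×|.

Prime factorization: 27209 = 7 * 13^2 * 23.
φ(7) = 7 − 1 = 6.
φ(13^2) = 13^2 − 13^1 = 169 − 13 = 156.
φ(23) = 23 − 1 = 22.
Since φ is multiplicative, φ(27209) = 6 · 156 · 22 = 20592.

20592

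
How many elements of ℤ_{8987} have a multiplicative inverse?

7560

Factor 8987: 8987 = 11 · 19 · 43.
φ(11) = 11 − 1 = 10.
φ(19) = 19 − 1 = 18.
φ(43) = 43 − 1 = 42.
Multiply: 10 · 18 · 42 = 7560.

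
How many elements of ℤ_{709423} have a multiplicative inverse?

580800

Prime factorization: 709423 = 11**3 × 13 × 41.
φ(11^3) = 11^2·(11−1) = 121·10 = 1210.
φ(13) = 13 − 1 = 12.
φ(41) = 41 − 1 = 40.
φ(709423) = 1210 × 12 × 40 = 580800.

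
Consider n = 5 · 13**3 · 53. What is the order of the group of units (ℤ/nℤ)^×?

421824

φ(582205) = 582205 · (1 − 1/5) · (1 − 1/13) · (1 − 1/53)
       = 582205 · 2496/3445 = 421824.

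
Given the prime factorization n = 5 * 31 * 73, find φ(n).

φ(5) = 5 − 1 = 4.
φ(31) = 31 − 1 = 30.
φ(73) = 73 − 1 = 72.
φ(11315) = 4 × 30 × 72 = 8640.

8640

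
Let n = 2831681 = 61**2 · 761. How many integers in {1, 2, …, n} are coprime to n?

2781600

φ(2831681) = 2831681 · (1 − 1/61) · (1 − 1/761)
       = 2831681 · 45600/46421 = 2781600.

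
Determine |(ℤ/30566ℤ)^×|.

30566 = 2 · 17 · 29 · 31.
φ(30566) = 30566 · (1 − 1/2) · (1 − 1/17) · (1 − 1/29) · (1 − 1/31)
       = 30566 · 13440/30566 = 13440.

13440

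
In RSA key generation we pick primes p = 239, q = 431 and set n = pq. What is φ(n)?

102340

For distinct primes, φ(pq) = (p−1)(q−1) = 238 × 430 = 102340.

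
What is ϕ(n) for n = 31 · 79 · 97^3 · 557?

φ(1244970850589) = 1244970850589 · (1 − 1/31) · (1 − 1/79) · (1 − 1/97) · (1 − 1/557)
       = 1244970850589 · 124899840/132317021 = 1175182594560.

1175182594560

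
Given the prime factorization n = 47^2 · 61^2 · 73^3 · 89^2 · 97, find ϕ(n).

φ(47^2) = 47^2 − 47^1 = 2209 − 47 = 2162.
φ(61^2) = 61^2 − 61^1 = 3721 − 61 = 3660.
φ(73^3) = 73^3 − 73^2 = 389017 − 5329 = 383688.
φ(89^2) = 89^1·(89−1) = 89·88 = 7832.
φ(97) = 97 − 1 = 96.
φ(2456833435168259281) = 2162 × 3660 × 383688 × 7832 × 96 = 2282752901784453120.

2282752901784453120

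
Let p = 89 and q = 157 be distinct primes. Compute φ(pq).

For distinct primes, φ(pq) = (p−1)(q−1) = 88 × 156 = 13728.

13728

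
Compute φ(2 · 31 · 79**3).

φ(30568418) = 30568418 · (1 − 1/2) · (1 − 1/31) · (1 − 1/79)
       = 30568418 · 2340/4898 = 14603940.

14603940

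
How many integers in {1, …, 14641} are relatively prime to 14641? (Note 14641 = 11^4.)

13310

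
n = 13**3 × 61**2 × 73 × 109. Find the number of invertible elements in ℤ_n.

φ(65048769409) = 65048769409 · (1 − 1/13) · (1 − 1/61) · (1 − 1/73) · (1 − 1/109)
       = 65048769409 · 5598720/6309901 = 57717204480.

57717204480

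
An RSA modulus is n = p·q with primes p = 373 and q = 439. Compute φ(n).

162936

φ(163747) = 163747 · (1 − 1/373) · (1 − 1/439)
       = 163747 · 162936/163747 = 162936.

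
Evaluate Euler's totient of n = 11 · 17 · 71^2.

φ(942667) = 942667 · (1 − 1/11) · (1 − 1/17) · (1 − 1/71)
       = 942667 · 11200/13277 = 795200.

795200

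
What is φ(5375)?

Factor 5375: 5375 = 5^3 · 43.
φ(5^3) = 5^2·(5−1) = 25·4 = 100.
φ(43) = 43 − 1 = 42.
φ(5375) = 100 × 42 = 4200.

4200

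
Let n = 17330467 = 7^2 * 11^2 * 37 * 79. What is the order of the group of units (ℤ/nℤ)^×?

12972960

φ(17330467) = 17330467 · (1 − 1/7) · (1 − 1/11) · (1 − 1/37) · (1 − 1/79)
       = 17330467 · 168480/225071 = 12972960.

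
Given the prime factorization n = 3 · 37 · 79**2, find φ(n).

φ(692751) = 692751 · (1 − 1/3) · (1 − 1/37) · (1 − 1/79)
       = 692751 · 5616/8769 = 443664.

443664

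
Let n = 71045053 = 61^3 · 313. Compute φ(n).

φ(61^3) = 61^3 − 61^2 = 226981 − 3721 = 223260.
φ(313) = 313 − 1 = 312.
φ(71045053) = 223260 × 312 = 69657120.

69657120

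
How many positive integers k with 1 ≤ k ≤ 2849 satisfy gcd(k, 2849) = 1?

Factor 2849: 2849 = 7 · 11 · 37.
φ(2849) = 2849 · (1 − 1/7) · (1 − 1/11) · (1 − 1/37)
       = 2849 · 2160/2849 = 2160.

2160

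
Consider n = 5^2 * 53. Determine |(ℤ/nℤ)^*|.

φ(5^2) = 5^2 − 5^1 = 25 − 5 = 20.
φ(53) = 53 − 1 = 52.
Since φ is multiplicative, φ(1325) = 20 · 52 = 1040.

1040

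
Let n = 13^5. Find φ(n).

342732

φ(13^5) = 13^5 − 13^4 = 371293 − 28561 = 342732.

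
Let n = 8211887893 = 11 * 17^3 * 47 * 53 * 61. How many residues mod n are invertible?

6636364800

φ(11) = 11 − 1 = 10.
φ(17^3) = 17^3 − 17^2 = 4913 − 289 = 4624.
φ(47) = 47 − 1 = 46.
φ(53) = 53 − 1 = 52.
φ(61) = 61 − 1 = 60.
Multiply: 10 · 4624 · 46 · 52 · 60 = 6636364800.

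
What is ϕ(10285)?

7040

Prime factorization: 10285 = 5 · 11**2 · 17.
φ(5) = 5 − 1 = 4.
φ(11^2) = 11^1·(11−1) = 11·10 = 110.
φ(17) = 17 − 1 = 16.
φ(10285) = 4 × 110 × 16 = 7040.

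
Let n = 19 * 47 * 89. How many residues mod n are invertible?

72864

φ(19) = 19 − 1 = 18.
φ(47) = 47 − 1 = 46.
φ(89) = 89 − 1 = 88.
Multiply: 18 · 46 · 88 = 72864.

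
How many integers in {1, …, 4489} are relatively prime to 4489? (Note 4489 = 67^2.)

φ(67^2) = 67^1·(67−1) = 67·66 = 4422.

4422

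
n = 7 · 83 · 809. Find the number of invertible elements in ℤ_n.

397536

φ(470029) = 470029 · (1 − 1/7) · (1 − 1/83) · (1 − 1/809)
       = 470029 · 397536/470029 = 397536.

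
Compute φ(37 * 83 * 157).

φ(37) = 37 − 1 = 36.
φ(83) = 83 − 1 = 82.
φ(157) = 157 − 1 = 156.
Since φ is multiplicative, φ(482147) = 36 · 82 · 156 = 460512.

460512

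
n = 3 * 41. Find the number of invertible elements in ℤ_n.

80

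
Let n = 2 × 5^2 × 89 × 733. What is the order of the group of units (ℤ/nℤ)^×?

φ(2) = 2 − 1 = 1.
φ(5^2) = 5^1·(5−1) = 5·4 = 20.
φ(89) = 89 − 1 = 88.
φ(733) = 733 − 1 = 732.
φ(3261850) = 1 × 20 × 88 × 732 = 1288320.

1288320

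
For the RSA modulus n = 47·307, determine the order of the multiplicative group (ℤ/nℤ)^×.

φ(14429) = 14429 · (1 − 1/47) · (1 − 1/307)
       = 14429 · 14076/14429 = 14076.

14076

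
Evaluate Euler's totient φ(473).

420

First factor: 473 = 11 * 43.
φ(473) = 473 · (1 − 1/11) · (1 − 1/43)
       = 473 · 420/473 = 420.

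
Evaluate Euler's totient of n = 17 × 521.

8320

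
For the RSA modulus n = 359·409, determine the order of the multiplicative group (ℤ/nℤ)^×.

φ(146831) = 146831 · (1 − 1/359) · (1 − 1/409)
       = 146831 · 146064/146831 = 146064.

146064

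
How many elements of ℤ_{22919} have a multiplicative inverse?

Factor 22919: 22919 = 13 * 41 * 43.
φ(13) = 13 − 1 = 12.
φ(41) = 41 − 1 = 40.
φ(43) = 43 − 1 = 42.
φ(22919) = 12 × 40 × 42 = 20160.

20160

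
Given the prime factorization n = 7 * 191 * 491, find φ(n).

φ(7) = 7 − 1 = 6.
φ(191) = 191 − 1 = 190.
φ(491) = 491 − 1 = 490.
Since φ is multiplicative, φ(656467) = 6 · 190 · 490 = 558600.

558600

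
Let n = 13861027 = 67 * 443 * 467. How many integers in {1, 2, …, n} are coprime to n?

13594152

φ(13861027) = 13861027 · (1 − 1/67) · (1 − 1/443) · (1 − 1/467)
       = 13861027 · 13594152/13861027 = 13594152.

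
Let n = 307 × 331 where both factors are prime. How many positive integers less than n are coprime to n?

100980

For distinct primes, φ(pq) = (p−1)(q−1) = 306 × 330 = 100980.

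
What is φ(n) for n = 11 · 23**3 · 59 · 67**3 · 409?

815943431191680

φ(971350394653661) = 971350394653661 · (1 − 1/11) · (1 − 1/23) · (1 − 1/59) · (1 − 1/67) · (1 − 1/409)
       = 971350394653661 · 343601280/409044581 = 815943431191680.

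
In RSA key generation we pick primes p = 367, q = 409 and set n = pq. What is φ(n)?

149328

φ(pq) = (p−1)(q−1) = 366 · 408 = 149328.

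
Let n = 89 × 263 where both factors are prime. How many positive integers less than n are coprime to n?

23056

φ(89) = 89 − 1 = 88.
φ(263) = 263 − 1 = 262.
φ(23407) = 88 × 262 = 23056.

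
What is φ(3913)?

3024

First factor: 3913 = 7 · 13 · 43.
φ(3913) = 3913 · (1 − 1/7) · (1 − 1/13) · (1 − 1/43)
       = 3913 · 3024/3913 = 3024.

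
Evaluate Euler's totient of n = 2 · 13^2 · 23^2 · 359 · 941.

26563542720

φ(2) = 2 − 1 = 1.
φ(13^2) = 13^1·(13−1) = 13·12 = 156.
φ(23^2) = 23^2 − 23^1 = 529 − 23 = 506.
φ(359) = 359 − 1 = 358.
φ(941) = 941 − 1 = 940.
Multiply: 1 · 156 · 506 · 358 · 940 = 26563542720.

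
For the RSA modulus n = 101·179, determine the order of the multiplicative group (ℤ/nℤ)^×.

17800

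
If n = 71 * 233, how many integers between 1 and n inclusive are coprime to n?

16240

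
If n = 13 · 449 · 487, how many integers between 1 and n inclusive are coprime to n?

φ(13) = 13 − 1 = 12.
φ(449) = 449 − 1 = 448.
φ(487) = 487 − 1 = 486.
Multiply: 12 · 448 · 486 = 2612736.

2612736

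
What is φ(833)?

672

Factor 833: 833 = 7**2 · 17.
φ(7^2) = 7^1·(7−1) = 7·6 = 42.
φ(17) = 17 − 1 = 16.
Multiply: 42 · 16 = 672.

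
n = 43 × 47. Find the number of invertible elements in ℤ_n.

1932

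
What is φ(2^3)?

4

φ(2^3) = 2^2·(2−1) = 4·1 = 4.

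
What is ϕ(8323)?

First factor: 8323 = 7 · 29 · 41.
φ(8323) = 8323 · (1 − 1/7) · (1 − 1/29) · (1 − 1/41)
       = 8323 · 6720/8323 = 6720.

6720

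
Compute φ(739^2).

545382

φ(546121) = 546121 · (1 − 1/739)
       = 546121 · 738/739 = 545382.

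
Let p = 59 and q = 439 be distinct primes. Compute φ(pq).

φ(59) = 59 − 1 = 58.
φ(439) = 439 − 1 = 438.
Since φ is multiplicative, φ(25901) = 58 · 438 = 25404.

25404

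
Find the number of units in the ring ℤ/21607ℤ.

19200

Prime factorization: 21607 = 17 · 31 · 41.
φ(17) = 17 − 1 = 16.
φ(31) = 31 − 1 = 30.
φ(41) = 41 − 1 = 40.
Multiply: 16 · 30 · 40 = 19200.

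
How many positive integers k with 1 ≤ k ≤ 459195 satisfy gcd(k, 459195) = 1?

First factor: 459195 = 3 · 5 · 11**3 · 23.
φ(3) = 3 − 1 = 2.
φ(5) = 5 − 1 = 4.
φ(11^3) = 11^2·(11−1) = 121·10 = 1210.
φ(23) = 23 − 1 = 22.
Multiply: 2 · 4 · 1210 · 22 = 212960.

212960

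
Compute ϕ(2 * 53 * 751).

39000

φ(2) = 2 − 1 = 1.
φ(53) = 53 − 1 = 52.
φ(751) = 751 − 1 = 750.
φ(79606) = 1 × 52 × 750 = 39000.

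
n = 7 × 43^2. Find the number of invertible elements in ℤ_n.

φ(12943) = 12943 · (1 − 1/7) · (1 − 1/43)
       = 12943 · 252/301 = 10836.

10836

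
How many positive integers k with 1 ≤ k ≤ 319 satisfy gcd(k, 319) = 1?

280

Prime factorization: 319 = 11 · 29.
φ(319) = 319 · (1 − 1/11) · (1 − 1/29)
       = 319 · 280/319 = 280.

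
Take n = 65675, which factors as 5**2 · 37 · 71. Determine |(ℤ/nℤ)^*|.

50400

φ(5^2) = 5^1·(5−1) = 5·4 = 20.
φ(37) = 37 − 1 = 36.
φ(71) = 71 − 1 = 70.
Since φ is multiplicative, φ(65675) = 20 · 36 · 70 = 50400.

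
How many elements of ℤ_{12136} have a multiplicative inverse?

Factor 12136: 12136 = 2^3 * 37 * 41.
φ(12136) = 12136 · (1 − 1/2) · (1 − 1/37) · (1 − 1/41)
       = 12136 · 1440/3034 = 5760.

5760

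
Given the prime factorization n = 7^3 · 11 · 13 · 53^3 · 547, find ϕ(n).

φ(3994340581231) = 3994340581231 · (1 − 1/7) · (1 − 1/11) · (1 − 1/13) · (1 − 1/53) · (1 − 1/547)
       = 3994340581231 · 20442240/29019991 = 2813690355840.

2813690355840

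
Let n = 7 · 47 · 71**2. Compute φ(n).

1371720

φ(1658489) = 1658489 · (1 − 1/7) · (1 − 1/47) · (1 − 1/71)
       = 1658489 · 19320/23359 = 1371720.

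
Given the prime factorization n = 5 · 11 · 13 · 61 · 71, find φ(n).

2016000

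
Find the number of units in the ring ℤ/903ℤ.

903 = 3 * 7 * 43.
φ(903) = 903 · (1 − 1/3) · (1 − 1/7) · (1 − 1/43)
       = 903 · 504/903 = 504.

504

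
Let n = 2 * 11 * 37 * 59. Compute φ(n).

20880

φ(48026) = 48026 · (1 − 1/2) · (1 − 1/11) · (1 − 1/37) · (1 − 1/59)
       = 48026 · 20880/48026 = 20880.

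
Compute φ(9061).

7680

Prime factorization: 9061 = 13 · 17 · 41.
φ(13) = 13 − 1 = 12.
φ(17) = 17 − 1 = 16.
φ(41) = 41 − 1 = 40.
Since φ is multiplicative, φ(9061) = 12 · 16 · 40 = 7680.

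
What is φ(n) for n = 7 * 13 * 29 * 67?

133056

φ(176813) = 176813 · (1 − 1/7) · (1 − 1/13) · (1 − 1/29) · (1 − 1/67)
       = 176813 · 133056/176813 = 133056.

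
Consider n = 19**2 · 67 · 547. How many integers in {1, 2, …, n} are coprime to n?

12324312

φ(13230289) = 13230289 · (1 − 1/19) · (1 − 1/67) · (1 − 1/547)
       = 13230289 · 648648/696331 = 12324312.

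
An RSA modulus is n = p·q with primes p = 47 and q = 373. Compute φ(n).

17112

φ(17531) = 17531 · (1 − 1/47) · (1 − 1/373)
       = 17531 · 17112/17531 = 17112.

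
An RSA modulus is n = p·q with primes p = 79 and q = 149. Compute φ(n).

11544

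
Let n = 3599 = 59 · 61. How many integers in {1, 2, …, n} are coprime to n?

φ(3599) = 3599 · (1 − 1/59) · (1 − 1/61)
       = 3599 · 3480/3599 = 3480.

3480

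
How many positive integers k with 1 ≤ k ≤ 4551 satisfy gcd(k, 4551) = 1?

2880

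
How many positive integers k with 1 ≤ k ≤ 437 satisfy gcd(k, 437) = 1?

396

Prime factorization: 437 = 19 × 23.
φ(437) = 437 · (1 − 1/19) · (1 − 1/23)
       = 437 · 396/437 = 396.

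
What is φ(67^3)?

296274

φ(67^3) = 67^2·(67−1) = 4489·66 = 296274.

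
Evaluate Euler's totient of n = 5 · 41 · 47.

φ(9635) = 9635 · (1 − 1/5) · (1 − 1/41) · (1 − 1/47)
       = 9635 · 7360/9635 = 7360.

7360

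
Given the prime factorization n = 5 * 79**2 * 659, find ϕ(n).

φ(20564095) = 20564095 · (1 − 1/5) · (1 − 1/79) · (1 − 1/659)
       = 20564095 · 205296/260305 = 16218384.

16218384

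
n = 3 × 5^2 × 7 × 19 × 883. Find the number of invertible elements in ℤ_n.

3810240

φ(8807925) = 8807925 · (1 − 1/3) · (1 − 1/5) · (1 − 1/7) · (1 − 1/19) · (1 − 1/883)
       = 8807925 · 762048/1761585 = 3810240.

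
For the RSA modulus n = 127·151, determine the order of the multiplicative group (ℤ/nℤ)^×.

18900

For distinct primes, φ(pq) = (p−1)(q−1) = 126 × 150 = 18900.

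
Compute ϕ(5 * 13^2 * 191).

118560

φ(161395) = 161395 · (1 − 1/5) · (1 − 1/13) · (1 − 1/191)
       = 161395 · 9120/12415 = 118560.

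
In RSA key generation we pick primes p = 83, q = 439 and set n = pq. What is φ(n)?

φ(83) = 83 − 1 = 82.
φ(439) = 439 − 1 = 438.
φ(36437) = 82 × 438 = 35916.

35916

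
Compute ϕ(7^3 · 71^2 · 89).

φ(153886607) = 153886607 · (1 − 1/7) · (1 − 1/71) · (1 − 1/89)
       = 153886607 · 36960/44233 = 128583840.

128583840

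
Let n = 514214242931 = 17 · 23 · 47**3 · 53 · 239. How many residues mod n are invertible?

φ(17) = 17 − 1 = 16.
φ(23) = 23 − 1 = 22.
φ(47^3) = 47^2·(47−1) = 2209·46 = 101614.
φ(53) = 53 − 1 = 52.
φ(239) = 239 − 1 = 238.
φ(514214242931) = 16 × 22 × 101614 × 52 × 238 = 442666352128.

442666352128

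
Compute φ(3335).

Factor 3335: 3335 = 5 · 23 · 29.
φ(5) = 5 − 1 = 4.
φ(23) = 23 − 1 = 22.
φ(29) = 29 − 1 = 28.
Since φ is multiplicative, φ(3335) = 4 · 22 · 28 = 2464.

2464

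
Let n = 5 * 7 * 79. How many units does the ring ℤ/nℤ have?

1872

φ(5) = 5 − 1 = 4.
φ(7) = 7 − 1 = 6.
φ(79) = 79 − 1 = 78.
Multiply: 4 · 6 · 78 = 1872.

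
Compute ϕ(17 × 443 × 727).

5134272

φ(5475037) = 5475037 · (1 − 1/17) · (1 − 1/443) · (1 − 1/727)
       = 5475037 · 5134272/5475037 = 5134272.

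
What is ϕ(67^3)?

296274

φ(300763) = 300763 · (1 − 1/67)
       = 300763 · 66/67 = 296274.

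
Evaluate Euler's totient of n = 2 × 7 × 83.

492

φ(2) = 2 − 1 = 1.
φ(7) = 7 − 1 = 6.
φ(83) = 83 − 1 = 82.
φ(1162) = 1 × 6 × 82 = 492.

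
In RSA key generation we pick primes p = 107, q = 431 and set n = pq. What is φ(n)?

φ(n) = (p − 1)(q − 1) = (107−1)(431−1) = 106·430 = 45580.

45580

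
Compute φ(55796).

55796 = 2^2 · 13 · 29 · 37.
φ(55796) = 55796 · (1 − 1/2) · (1 − 1/13) · (1 − 1/29) · (1 − 1/37)
       = 55796 · 12096/27898 = 24192.

24192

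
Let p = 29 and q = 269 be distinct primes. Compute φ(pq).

7504

φ(n) = (p − 1)(q − 1) = (29−1)(269−1) = 28·268 = 7504.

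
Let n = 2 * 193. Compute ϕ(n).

192

φ(386) = 386 · (1 − 1/2) · (1 − 1/193)
       = 386 · 192/386 = 192.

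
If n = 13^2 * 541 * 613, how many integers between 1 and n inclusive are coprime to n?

51554880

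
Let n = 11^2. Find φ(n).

φ(11^2) = 11^2 − 11^1 = 121 − 11 = 110.

110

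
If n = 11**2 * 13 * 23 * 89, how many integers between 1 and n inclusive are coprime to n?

φ(11^2) = 11^1·(11−1) = 11·10 = 110.
φ(13) = 13 − 1 = 12.
φ(23) = 23 − 1 = 22.
φ(89) = 89 − 1 = 88.
Since φ is multiplicative, φ(3219931) = 110 · 12 · 22 · 88 = 2555520.

2555520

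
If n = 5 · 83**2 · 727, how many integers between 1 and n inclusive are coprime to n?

φ(5) = 5 − 1 = 4.
φ(83^2) = 83^1·(83−1) = 83·82 = 6806.
φ(727) = 727 − 1 = 726.
Multiply: 4 · 6806 · 726 = 19764624.

19764624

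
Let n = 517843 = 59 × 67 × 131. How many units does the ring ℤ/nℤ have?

497640

φ(59) = 59 − 1 = 58.
φ(67) = 67 − 1 = 66.
φ(131) = 131 − 1 = 130.
Since φ is multiplicative, φ(517843) = 58 · 66 · 130 = 497640.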